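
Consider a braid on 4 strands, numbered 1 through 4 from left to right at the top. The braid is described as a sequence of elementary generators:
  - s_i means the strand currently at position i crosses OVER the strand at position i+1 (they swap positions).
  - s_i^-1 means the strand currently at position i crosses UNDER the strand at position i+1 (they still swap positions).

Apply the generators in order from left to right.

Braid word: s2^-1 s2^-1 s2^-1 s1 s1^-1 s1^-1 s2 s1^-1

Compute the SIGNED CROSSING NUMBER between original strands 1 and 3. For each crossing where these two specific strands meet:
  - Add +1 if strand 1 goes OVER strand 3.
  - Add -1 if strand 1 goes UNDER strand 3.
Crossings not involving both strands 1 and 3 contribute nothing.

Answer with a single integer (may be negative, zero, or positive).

Answer: 1

Derivation:
Gen 1: crossing 2x3. Both 1&3? no. Sum: 0
Gen 2: crossing 3x2. Both 1&3? no. Sum: 0
Gen 3: crossing 2x3. Both 1&3? no. Sum: 0
Gen 4: 1 over 3. Both 1&3? yes. Contrib: +1. Sum: 1
Gen 5: 3 under 1. Both 1&3? yes. Contrib: +1. Sum: 2
Gen 6: 1 under 3. Both 1&3? yes. Contrib: -1. Sum: 1
Gen 7: crossing 1x2. Both 1&3? no. Sum: 1
Gen 8: crossing 3x2. Both 1&3? no. Sum: 1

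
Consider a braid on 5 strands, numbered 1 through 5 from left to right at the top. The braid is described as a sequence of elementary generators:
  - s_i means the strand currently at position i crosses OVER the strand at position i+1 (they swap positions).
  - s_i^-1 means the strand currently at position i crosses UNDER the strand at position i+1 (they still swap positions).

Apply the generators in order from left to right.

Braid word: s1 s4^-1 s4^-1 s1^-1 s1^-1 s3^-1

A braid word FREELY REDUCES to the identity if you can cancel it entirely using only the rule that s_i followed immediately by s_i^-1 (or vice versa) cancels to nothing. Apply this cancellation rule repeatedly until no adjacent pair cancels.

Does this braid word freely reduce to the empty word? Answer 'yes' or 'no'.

Gen 1 (s1): push. Stack: [s1]
Gen 2 (s4^-1): push. Stack: [s1 s4^-1]
Gen 3 (s4^-1): push. Stack: [s1 s4^-1 s4^-1]
Gen 4 (s1^-1): push. Stack: [s1 s4^-1 s4^-1 s1^-1]
Gen 5 (s1^-1): push. Stack: [s1 s4^-1 s4^-1 s1^-1 s1^-1]
Gen 6 (s3^-1): push. Stack: [s1 s4^-1 s4^-1 s1^-1 s1^-1 s3^-1]
Reduced word: s1 s4^-1 s4^-1 s1^-1 s1^-1 s3^-1

Answer: no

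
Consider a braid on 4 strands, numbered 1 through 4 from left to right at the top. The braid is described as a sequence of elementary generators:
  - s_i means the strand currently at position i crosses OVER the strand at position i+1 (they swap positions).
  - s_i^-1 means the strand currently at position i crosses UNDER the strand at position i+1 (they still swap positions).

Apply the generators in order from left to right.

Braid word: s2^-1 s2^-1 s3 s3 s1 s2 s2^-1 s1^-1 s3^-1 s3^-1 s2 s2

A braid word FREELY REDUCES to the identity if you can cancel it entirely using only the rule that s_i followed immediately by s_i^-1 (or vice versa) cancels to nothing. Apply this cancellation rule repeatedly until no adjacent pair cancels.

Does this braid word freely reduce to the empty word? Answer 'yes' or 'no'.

Answer: yes

Derivation:
Gen 1 (s2^-1): push. Stack: [s2^-1]
Gen 2 (s2^-1): push. Stack: [s2^-1 s2^-1]
Gen 3 (s3): push. Stack: [s2^-1 s2^-1 s3]
Gen 4 (s3): push. Stack: [s2^-1 s2^-1 s3 s3]
Gen 5 (s1): push. Stack: [s2^-1 s2^-1 s3 s3 s1]
Gen 6 (s2): push. Stack: [s2^-1 s2^-1 s3 s3 s1 s2]
Gen 7 (s2^-1): cancels prior s2. Stack: [s2^-1 s2^-1 s3 s3 s1]
Gen 8 (s1^-1): cancels prior s1. Stack: [s2^-1 s2^-1 s3 s3]
Gen 9 (s3^-1): cancels prior s3. Stack: [s2^-1 s2^-1 s3]
Gen 10 (s3^-1): cancels prior s3. Stack: [s2^-1 s2^-1]
Gen 11 (s2): cancels prior s2^-1. Stack: [s2^-1]
Gen 12 (s2): cancels prior s2^-1. Stack: []
Reduced word: (empty)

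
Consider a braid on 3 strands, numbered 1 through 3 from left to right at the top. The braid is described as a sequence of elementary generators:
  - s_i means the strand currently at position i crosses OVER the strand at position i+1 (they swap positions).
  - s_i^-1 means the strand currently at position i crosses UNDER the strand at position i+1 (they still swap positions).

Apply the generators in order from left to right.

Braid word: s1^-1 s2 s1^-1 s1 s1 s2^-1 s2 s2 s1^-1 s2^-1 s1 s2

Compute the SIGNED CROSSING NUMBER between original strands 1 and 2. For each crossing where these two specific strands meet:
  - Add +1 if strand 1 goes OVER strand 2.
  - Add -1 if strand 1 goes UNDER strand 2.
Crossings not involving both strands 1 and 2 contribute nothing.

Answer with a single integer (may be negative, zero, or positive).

Gen 1: 1 under 2. Both 1&2? yes. Contrib: -1. Sum: -1
Gen 2: crossing 1x3. Both 1&2? no. Sum: -1
Gen 3: crossing 2x3. Both 1&2? no. Sum: -1
Gen 4: crossing 3x2. Both 1&2? no. Sum: -1
Gen 5: crossing 2x3. Both 1&2? no. Sum: -1
Gen 6: 2 under 1. Both 1&2? yes. Contrib: +1. Sum: 0
Gen 7: 1 over 2. Both 1&2? yes. Contrib: +1. Sum: 1
Gen 8: 2 over 1. Both 1&2? yes. Contrib: -1. Sum: 0
Gen 9: crossing 3x1. Both 1&2? no. Sum: 0
Gen 10: crossing 3x2. Both 1&2? no. Sum: 0
Gen 11: 1 over 2. Both 1&2? yes. Contrib: +1. Sum: 1
Gen 12: crossing 1x3. Both 1&2? no. Sum: 1

Answer: 1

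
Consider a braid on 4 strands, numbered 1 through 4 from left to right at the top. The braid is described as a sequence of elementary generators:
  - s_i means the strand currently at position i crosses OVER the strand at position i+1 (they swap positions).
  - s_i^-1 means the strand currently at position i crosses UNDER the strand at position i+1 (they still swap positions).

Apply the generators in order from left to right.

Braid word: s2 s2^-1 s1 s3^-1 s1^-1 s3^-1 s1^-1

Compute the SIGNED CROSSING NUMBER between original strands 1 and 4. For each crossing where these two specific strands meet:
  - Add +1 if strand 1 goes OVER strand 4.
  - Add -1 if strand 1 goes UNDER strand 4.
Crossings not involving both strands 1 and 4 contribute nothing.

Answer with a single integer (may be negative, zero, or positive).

Gen 1: crossing 2x3. Both 1&4? no. Sum: 0
Gen 2: crossing 3x2. Both 1&4? no. Sum: 0
Gen 3: crossing 1x2. Both 1&4? no. Sum: 0
Gen 4: crossing 3x4. Both 1&4? no. Sum: 0
Gen 5: crossing 2x1. Both 1&4? no. Sum: 0
Gen 6: crossing 4x3. Both 1&4? no. Sum: 0
Gen 7: crossing 1x2. Both 1&4? no. Sum: 0

Answer: 0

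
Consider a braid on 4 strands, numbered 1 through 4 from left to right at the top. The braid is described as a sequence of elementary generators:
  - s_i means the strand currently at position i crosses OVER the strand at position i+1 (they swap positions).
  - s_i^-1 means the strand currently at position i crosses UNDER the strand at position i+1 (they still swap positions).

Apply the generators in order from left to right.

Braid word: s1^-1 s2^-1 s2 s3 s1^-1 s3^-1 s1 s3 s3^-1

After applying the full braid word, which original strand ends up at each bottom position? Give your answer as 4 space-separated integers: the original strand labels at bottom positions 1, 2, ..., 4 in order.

Gen 1 (s1^-1): strand 1 crosses under strand 2. Perm now: [2 1 3 4]
Gen 2 (s2^-1): strand 1 crosses under strand 3. Perm now: [2 3 1 4]
Gen 3 (s2): strand 3 crosses over strand 1. Perm now: [2 1 3 4]
Gen 4 (s3): strand 3 crosses over strand 4. Perm now: [2 1 4 3]
Gen 5 (s1^-1): strand 2 crosses under strand 1. Perm now: [1 2 4 3]
Gen 6 (s3^-1): strand 4 crosses under strand 3. Perm now: [1 2 3 4]
Gen 7 (s1): strand 1 crosses over strand 2. Perm now: [2 1 3 4]
Gen 8 (s3): strand 3 crosses over strand 4. Perm now: [2 1 4 3]
Gen 9 (s3^-1): strand 4 crosses under strand 3. Perm now: [2 1 3 4]

Answer: 2 1 3 4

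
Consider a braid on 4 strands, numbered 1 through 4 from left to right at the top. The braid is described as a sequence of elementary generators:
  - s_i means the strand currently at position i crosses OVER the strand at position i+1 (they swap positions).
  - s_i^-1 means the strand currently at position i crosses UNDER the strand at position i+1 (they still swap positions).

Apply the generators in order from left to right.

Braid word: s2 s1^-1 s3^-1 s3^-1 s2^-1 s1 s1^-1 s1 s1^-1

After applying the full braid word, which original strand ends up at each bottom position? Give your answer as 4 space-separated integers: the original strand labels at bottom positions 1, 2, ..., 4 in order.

Gen 1 (s2): strand 2 crosses over strand 3. Perm now: [1 3 2 4]
Gen 2 (s1^-1): strand 1 crosses under strand 3. Perm now: [3 1 2 4]
Gen 3 (s3^-1): strand 2 crosses under strand 4. Perm now: [3 1 4 2]
Gen 4 (s3^-1): strand 4 crosses under strand 2. Perm now: [3 1 2 4]
Gen 5 (s2^-1): strand 1 crosses under strand 2. Perm now: [3 2 1 4]
Gen 6 (s1): strand 3 crosses over strand 2. Perm now: [2 3 1 4]
Gen 7 (s1^-1): strand 2 crosses under strand 3. Perm now: [3 2 1 4]
Gen 8 (s1): strand 3 crosses over strand 2. Perm now: [2 3 1 4]
Gen 9 (s1^-1): strand 2 crosses under strand 3. Perm now: [3 2 1 4]

Answer: 3 2 1 4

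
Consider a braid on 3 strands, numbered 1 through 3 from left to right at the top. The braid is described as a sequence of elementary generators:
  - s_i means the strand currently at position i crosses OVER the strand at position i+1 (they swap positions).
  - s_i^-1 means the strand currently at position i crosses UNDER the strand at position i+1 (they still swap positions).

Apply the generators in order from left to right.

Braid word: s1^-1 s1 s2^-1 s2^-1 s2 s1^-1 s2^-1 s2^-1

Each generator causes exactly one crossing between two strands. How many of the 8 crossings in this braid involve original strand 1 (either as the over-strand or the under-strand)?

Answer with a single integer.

Gen 1: crossing 1x2. Involves strand 1? yes. Count so far: 1
Gen 2: crossing 2x1. Involves strand 1? yes. Count so far: 2
Gen 3: crossing 2x3. Involves strand 1? no. Count so far: 2
Gen 4: crossing 3x2. Involves strand 1? no. Count so far: 2
Gen 5: crossing 2x3. Involves strand 1? no. Count so far: 2
Gen 6: crossing 1x3. Involves strand 1? yes. Count so far: 3
Gen 7: crossing 1x2. Involves strand 1? yes. Count so far: 4
Gen 8: crossing 2x1. Involves strand 1? yes. Count so far: 5

Answer: 5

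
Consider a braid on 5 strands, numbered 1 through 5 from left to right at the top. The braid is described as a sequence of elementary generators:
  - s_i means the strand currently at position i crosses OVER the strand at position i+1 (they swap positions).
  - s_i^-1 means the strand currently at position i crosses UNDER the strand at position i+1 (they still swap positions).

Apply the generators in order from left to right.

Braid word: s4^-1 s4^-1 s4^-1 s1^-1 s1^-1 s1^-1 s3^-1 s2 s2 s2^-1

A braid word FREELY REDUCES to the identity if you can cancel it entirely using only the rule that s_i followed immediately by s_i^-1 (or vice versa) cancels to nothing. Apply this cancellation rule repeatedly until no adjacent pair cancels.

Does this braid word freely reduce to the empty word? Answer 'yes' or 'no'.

Gen 1 (s4^-1): push. Stack: [s4^-1]
Gen 2 (s4^-1): push. Stack: [s4^-1 s4^-1]
Gen 3 (s4^-1): push. Stack: [s4^-1 s4^-1 s4^-1]
Gen 4 (s1^-1): push. Stack: [s4^-1 s4^-1 s4^-1 s1^-1]
Gen 5 (s1^-1): push. Stack: [s4^-1 s4^-1 s4^-1 s1^-1 s1^-1]
Gen 6 (s1^-1): push. Stack: [s4^-1 s4^-1 s4^-1 s1^-1 s1^-1 s1^-1]
Gen 7 (s3^-1): push. Stack: [s4^-1 s4^-1 s4^-1 s1^-1 s1^-1 s1^-1 s3^-1]
Gen 8 (s2): push. Stack: [s4^-1 s4^-1 s4^-1 s1^-1 s1^-1 s1^-1 s3^-1 s2]
Gen 9 (s2): push. Stack: [s4^-1 s4^-1 s4^-1 s1^-1 s1^-1 s1^-1 s3^-1 s2 s2]
Gen 10 (s2^-1): cancels prior s2. Stack: [s4^-1 s4^-1 s4^-1 s1^-1 s1^-1 s1^-1 s3^-1 s2]
Reduced word: s4^-1 s4^-1 s4^-1 s1^-1 s1^-1 s1^-1 s3^-1 s2

Answer: no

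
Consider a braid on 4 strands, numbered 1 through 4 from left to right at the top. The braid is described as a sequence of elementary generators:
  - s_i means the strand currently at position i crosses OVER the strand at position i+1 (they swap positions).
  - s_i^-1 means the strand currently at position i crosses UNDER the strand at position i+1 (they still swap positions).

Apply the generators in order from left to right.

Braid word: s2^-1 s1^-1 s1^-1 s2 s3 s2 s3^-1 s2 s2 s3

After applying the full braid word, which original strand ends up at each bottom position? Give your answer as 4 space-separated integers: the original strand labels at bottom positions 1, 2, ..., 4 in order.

Answer: 1 4 2 3

Derivation:
Gen 1 (s2^-1): strand 2 crosses under strand 3. Perm now: [1 3 2 4]
Gen 2 (s1^-1): strand 1 crosses under strand 3. Perm now: [3 1 2 4]
Gen 3 (s1^-1): strand 3 crosses under strand 1. Perm now: [1 3 2 4]
Gen 4 (s2): strand 3 crosses over strand 2. Perm now: [1 2 3 4]
Gen 5 (s3): strand 3 crosses over strand 4. Perm now: [1 2 4 3]
Gen 6 (s2): strand 2 crosses over strand 4. Perm now: [1 4 2 3]
Gen 7 (s3^-1): strand 2 crosses under strand 3. Perm now: [1 4 3 2]
Gen 8 (s2): strand 4 crosses over strand 3. Perm now: [1 3 4 2]
Gen 9 (s2): strand 3 crosses over strand 4. Perm now: [1 4 3 2]
Gen 10 (s3): strand 3 crosses over strand 2. Perm now: [1 4 2 3]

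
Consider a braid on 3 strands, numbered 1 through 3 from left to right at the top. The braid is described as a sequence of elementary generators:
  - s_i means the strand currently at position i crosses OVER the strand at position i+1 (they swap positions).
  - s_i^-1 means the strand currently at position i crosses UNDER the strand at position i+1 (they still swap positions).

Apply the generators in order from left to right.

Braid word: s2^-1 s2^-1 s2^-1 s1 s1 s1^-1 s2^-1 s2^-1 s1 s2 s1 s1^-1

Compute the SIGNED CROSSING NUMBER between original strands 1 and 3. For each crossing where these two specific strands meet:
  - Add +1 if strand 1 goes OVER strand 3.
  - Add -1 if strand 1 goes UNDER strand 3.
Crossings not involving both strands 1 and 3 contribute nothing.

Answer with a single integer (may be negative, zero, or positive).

Gen 1: crossing 2x3. Both 1&3? no. Sum: 0
Gen 2: crossing 3x2. Both 1&3? no. Sum: 0
Gen 3: crossing 2x3. Both 1&3? no. Sum: 0
Gen 4: 1 over 3. Both 1&3? yes. Contrib: +1. Sum: 1
Gen 5: 3 over 1. Both 1&3? yes. Contrib: -1. Sum: 0
Gen 6: 1 under 3. Both 1&3? yes. Contrib: -1. Sum: -1
Gen 7: crossing 1x2. Both 1&3? no. Sum: -1
Gen 8: crossing 2x1. Both 1&3? no. Sum: -1
Gen 9: 3 over 1. Both 1&3? yes. Contrib: -1. Sum: -2
Gen 10: crossing 3x2. Both 1&3? no. Sum: -2
Gen 11: crossing 1x2. Both 1&3? no. Sum: -2
Gen 12: crossing 2x1. Both 1&3? no. Sum: -2

Answer: -2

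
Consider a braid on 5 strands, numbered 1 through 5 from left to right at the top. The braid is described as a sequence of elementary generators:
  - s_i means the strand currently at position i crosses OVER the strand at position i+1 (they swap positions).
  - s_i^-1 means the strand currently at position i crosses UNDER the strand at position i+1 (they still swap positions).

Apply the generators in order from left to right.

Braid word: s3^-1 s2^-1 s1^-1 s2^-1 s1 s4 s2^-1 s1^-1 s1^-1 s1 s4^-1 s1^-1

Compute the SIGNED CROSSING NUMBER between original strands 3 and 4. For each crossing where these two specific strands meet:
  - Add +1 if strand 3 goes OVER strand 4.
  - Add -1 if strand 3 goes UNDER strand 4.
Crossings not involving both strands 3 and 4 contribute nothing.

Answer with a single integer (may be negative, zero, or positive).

Answer: -1

Derivation:
Gen 1: 3 under 4. Both 3&4? yes. Contrib: -1. Sum: -1
Gen 2: crossing 2x4. Both 3&4? no. Sum: -1
Gen 3: crossing 1x4. Both 3&4? no. Sum: -1
Gen 4: crossing 1x2. Both 3&4? no. Sum: -1
Gen 5: crossing 4x2. Both 3&4? no. Sum: -1
Gen 6: crossing 3x5. Both 3&4? no. Sum: -1
Gen 7: crossing 4x1. Both 3&4? no. Sum: -1
Gen 8: crossing 2x1. Both 3&4? no. Sum: -1
Gen 9: crossing 1x2. Both 3&4? no. Sum: -1
Gen 10: crossing 2x1. Both 3&4? no. Sum: -1
Gen 11: crossing 5x3. Both 3&4? no. Sum: -1
Gen 12: crossing 1x2. Both 3&4? no. Sum: -1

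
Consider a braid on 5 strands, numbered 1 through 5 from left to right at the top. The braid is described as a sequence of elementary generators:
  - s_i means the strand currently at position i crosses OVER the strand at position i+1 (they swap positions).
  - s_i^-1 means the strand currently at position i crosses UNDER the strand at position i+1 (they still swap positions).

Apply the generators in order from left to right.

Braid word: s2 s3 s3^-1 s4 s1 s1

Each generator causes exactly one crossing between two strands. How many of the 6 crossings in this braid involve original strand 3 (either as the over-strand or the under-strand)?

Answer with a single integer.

Answer: 3

Derivation:
Gen 1: crossing 2x3. Involves strand 3? yes. Count so far: 1
Gen 2: crossing 2x4. Involves strand 3? no. Count so far: 1
Gen 3: crossing 4x2. Involves strand 3? no. Count so far: 1
Gen 4: crossing 4x5. Involves strand 3? no. Count so far: 1
Gen 5: crossing 1x3. Involves strand 3? yes. Count so far: 2
Gen 6: crossing 3x1. Involves strand 3? yes. Count so far: 3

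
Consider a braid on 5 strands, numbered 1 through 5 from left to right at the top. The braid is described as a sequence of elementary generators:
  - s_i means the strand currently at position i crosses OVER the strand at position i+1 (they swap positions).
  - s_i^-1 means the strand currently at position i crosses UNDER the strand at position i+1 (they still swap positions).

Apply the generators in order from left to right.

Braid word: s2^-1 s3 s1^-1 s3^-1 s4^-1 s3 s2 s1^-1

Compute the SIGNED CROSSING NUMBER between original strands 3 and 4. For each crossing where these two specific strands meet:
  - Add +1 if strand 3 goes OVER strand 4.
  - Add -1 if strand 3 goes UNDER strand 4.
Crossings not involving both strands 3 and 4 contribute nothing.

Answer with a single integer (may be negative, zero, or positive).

Gen 1: crossing 2x3. Both 3&4? no. Sum: 0
Gen 2: crossing 2x4. Both 3&4? no. Sum: 0
Gen 3: crossing 1x3. Both 3&4? no. Sum: 0
Gen 4: crossing 4x2. Both 3&4? no. Sum: 0
Gen 5: crossing 4x5. Both 3&4? no. Sum: 0
Gen 6: crossing 2x5. Both 3&4? no. Sum: 0
Gen 7: crossing 1x5. Both 3&4? no. Sum: 0
Gen 8: crossing 3x5. Both 3&4? no. Sum: 0

Answer: 0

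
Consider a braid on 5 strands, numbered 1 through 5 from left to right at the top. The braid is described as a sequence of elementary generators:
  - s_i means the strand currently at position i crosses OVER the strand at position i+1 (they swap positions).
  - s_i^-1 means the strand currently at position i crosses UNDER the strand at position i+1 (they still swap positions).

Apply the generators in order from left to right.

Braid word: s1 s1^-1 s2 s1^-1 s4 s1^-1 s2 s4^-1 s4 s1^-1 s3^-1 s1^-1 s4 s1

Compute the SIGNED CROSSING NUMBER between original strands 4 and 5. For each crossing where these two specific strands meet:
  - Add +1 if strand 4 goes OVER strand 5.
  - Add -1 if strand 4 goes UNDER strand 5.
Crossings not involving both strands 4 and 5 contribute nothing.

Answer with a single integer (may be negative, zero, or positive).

Answer: 3

Derivation:
Gen 1: crossing 1x2. Both 4&5? no. Sum: 0
Gen 2: crossing 2x1. Both 4&5? no. Sum: 0
Gen 3: crossing 2x3. Both 4&5? no. Sum: 0
Gen 4: crossing 1x3. Both 4&5? no. Sum: 0
Gen 5: 4 over 5. Both 4&5? yes. Contrib: +1. Sum: 1
Gen 6: crossing 3x1. Both 4&5? no. Sum: 1
Gen 7: crossing 3x2. Both 4&5? no. Sum: 1
Gen 8: 5 under 4. Both 4&5? yes. Contrib: +1. Sum: 2
Gen 9: 4 over 5. Both 4&5? yes. Contrib: +1. Sum: 3
Gen 10: crossing 1x2. Both 4&5? no. Sum: 3
Gen 11: crossing 3x5. Both 4&5? no. Sum: 3
Gen 12: crossing 2x1. Both 4&5? no. Sum: 3
Gen 13: crossing 3x4. Both 4&5? no. Sum: 3
Gen 14: crossing 1x2. Both 4&5? no. Sum: 3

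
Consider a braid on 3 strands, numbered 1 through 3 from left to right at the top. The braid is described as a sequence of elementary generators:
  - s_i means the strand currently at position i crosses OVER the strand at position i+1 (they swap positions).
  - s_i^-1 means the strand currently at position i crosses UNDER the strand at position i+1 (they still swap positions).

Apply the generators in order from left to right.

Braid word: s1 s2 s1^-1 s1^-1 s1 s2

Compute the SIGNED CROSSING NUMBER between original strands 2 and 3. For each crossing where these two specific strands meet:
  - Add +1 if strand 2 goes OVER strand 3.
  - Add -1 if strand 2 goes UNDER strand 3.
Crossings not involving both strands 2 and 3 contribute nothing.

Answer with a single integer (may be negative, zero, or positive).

Gen 1: crossing 1x2. Both 2&3? no. Sum: 0
Gen 2: crossing 1x3. Both 2&3? no. Sum: 0
Gen 3: 2 under 3. Both 2&3? yes. Contrib: -1. Sum: -1
Gen 4: 3 under 2. Both 2&3? yes. Contrib: +1. Sum: 0
Gen 5: 2 over 3. Both 2&3? yes. Contrib: +1. Sum: 1
Gen 6: crossing 2x1. Both 2&3? no. Sum: 1

Answer: 1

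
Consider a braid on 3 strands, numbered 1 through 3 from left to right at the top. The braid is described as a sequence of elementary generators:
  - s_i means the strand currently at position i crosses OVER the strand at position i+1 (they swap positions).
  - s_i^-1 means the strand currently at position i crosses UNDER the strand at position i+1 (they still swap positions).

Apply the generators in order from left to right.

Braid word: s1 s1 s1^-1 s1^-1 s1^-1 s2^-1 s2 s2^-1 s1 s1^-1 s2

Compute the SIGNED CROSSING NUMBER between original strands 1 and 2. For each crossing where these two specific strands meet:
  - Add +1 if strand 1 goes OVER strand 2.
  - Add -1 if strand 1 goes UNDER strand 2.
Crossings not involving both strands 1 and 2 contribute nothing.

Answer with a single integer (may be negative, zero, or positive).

Gen 1: 1 over 2. Both 1&2? yes. Contrib: +1. Sum: 1
Gen 2: 2 over 1. Both 1&2? yes. Contrib: -1. Sum: 0
Gen 3: 1 under 2. Both 1&2? yes. Contrib: -1. Sum: -1
Gen 4: 2 under 1. Both 1&2? yes. Contrib: +1. Sum: 0
Gen 5: 1 under 2. Both 1&2? yes. Contrib: -1. Sum: -1
Gen 6: crossing 1x3. Both 1&2? no. Sum: -1
Gen 7: crossing 3x1. Both 1&2? no. Sum: -1
Gen 8: crossing 1x3. Both 1&2? no. Sum: -1
Gen 9: crossing 2x3. Both 1&2? no. Sum: -1
Gen 10: crossing 3x2. Both 1&2? no. Sum: -1
Gen 11: crossing 3x1. Both 1&2? no. Sum: -1

Answer: -1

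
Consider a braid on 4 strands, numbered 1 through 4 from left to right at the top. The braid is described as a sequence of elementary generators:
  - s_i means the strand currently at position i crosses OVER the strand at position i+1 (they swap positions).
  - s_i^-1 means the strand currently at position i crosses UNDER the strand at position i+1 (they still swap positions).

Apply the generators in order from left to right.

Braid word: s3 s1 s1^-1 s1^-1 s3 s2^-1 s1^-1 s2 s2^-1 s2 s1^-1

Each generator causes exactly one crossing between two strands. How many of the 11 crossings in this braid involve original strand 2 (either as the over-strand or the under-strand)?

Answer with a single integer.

Gen 1: crossing 3x4. Involves strand 2? no. Count so far: 0
Gen 2: crossing 1x2. Involves strand 2? yes. Count so far: 1
Gen 3: crossing 2x1. Involves strand 2? yes. Count so far: 2
Gen 4: crossing 1x2. Involves strand 2? yes. Count so far: 3
Gen 5: crossing 4x3. Involves strand 2? no. Count so far: 3
Gen 6: crossing 1x3. Involves strand 2? no. Count so far: 3
Gen 7: crossing 2x3. Involves strand 2? yes. Count so far: 4
Gen 8: crossing 2x1. Involves strand 2? yes. Count so far: 5
Gen 9: crossing 1x2. Involves strand 2? yes. Count so far: 6
Gen 10: crossing 2x1. Involves strand 2? yes. Count so far: 7
Gen 11: crossing 3x1. Involves strand 2? no. Count so far: 7

Answer: 7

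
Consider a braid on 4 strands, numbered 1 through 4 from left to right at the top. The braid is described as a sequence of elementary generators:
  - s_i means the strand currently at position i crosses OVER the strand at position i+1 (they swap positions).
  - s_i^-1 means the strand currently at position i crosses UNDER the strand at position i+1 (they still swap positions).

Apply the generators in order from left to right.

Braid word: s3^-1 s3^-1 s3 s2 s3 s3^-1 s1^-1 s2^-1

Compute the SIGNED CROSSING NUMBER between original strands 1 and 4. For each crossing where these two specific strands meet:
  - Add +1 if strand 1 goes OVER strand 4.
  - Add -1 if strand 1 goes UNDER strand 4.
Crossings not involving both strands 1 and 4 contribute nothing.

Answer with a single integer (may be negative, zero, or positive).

Answer: -1

Derivation:
Gen 1: crossing 3x4. Both 1&4? no. Sum: 0
Gen 2: crossing 4x3. Both 1&4? no. Sum: 0
Gen 3: crossing 3x4. Both 1&4? no. Sum: 0
Gen 4: crossing 2x4. Both 1&4? no. Sum: 0
Gen 5: crossing 2x3. Both 1&4? no. Sum: 0
Gen 6: crossing 3x2. Both 1&4? no. Sum: 0
Gen 7: 1 under 4. Both 1&4? yes. Contrib: -1. Sum: -1
Gen 8: crossing 1x2. Both 1&4? no. Sum: -1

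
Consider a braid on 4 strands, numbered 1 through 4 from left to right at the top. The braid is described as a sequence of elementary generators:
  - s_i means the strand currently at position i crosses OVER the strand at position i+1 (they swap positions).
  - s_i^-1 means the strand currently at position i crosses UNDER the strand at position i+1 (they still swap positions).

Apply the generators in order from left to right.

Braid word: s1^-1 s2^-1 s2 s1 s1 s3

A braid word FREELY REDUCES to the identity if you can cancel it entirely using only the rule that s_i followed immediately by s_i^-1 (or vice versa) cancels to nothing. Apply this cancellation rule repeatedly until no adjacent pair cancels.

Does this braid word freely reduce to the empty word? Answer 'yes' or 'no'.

Gen 1 (s1^-1): push. Stack: [s1^-1]
Gen 2 (s2^-1): push. Stack: [s1^-1 s2^-1]
Gen 3 (s2): cancels prior s2^-1. Stack: [s1^-1]
Gen 4 (s1): cancels prior s1^-1. Stack: []
Gen 5 (s1): push. Stack: [s1]
Gen 6 (s3): push. Stack: [s1 s3]
Reduced word: s1 s3

Answer: no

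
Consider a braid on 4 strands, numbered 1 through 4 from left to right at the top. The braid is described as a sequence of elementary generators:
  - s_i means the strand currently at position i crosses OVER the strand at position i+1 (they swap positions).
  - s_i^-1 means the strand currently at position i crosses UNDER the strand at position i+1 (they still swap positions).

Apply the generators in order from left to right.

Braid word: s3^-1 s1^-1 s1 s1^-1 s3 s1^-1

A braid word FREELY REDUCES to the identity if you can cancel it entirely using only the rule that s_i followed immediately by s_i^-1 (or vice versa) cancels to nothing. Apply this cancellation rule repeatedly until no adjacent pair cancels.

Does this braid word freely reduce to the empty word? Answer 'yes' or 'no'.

Gen 1 (s3^-1): push. Stack: [s3^-1]
Gen 2 (s1^-1): push. Stack: [s3^-1 s1^-1]
Gen 3 (s1): cancels prior s1^-1. Stack: [s3^-1]
Gen 4 (s1^-1): push. Stack: [s3^-1 s1^-1]
Gen 5 (s3): push. Stack: [s3^-1 s1^-1 s3]
Gen 6 (s1^-1): push. Stack: [s3^-1 s1^-1 s3 s1^-1]
Reduced word: s3^-1 s1^-1 s3 s1^-1

Answer: no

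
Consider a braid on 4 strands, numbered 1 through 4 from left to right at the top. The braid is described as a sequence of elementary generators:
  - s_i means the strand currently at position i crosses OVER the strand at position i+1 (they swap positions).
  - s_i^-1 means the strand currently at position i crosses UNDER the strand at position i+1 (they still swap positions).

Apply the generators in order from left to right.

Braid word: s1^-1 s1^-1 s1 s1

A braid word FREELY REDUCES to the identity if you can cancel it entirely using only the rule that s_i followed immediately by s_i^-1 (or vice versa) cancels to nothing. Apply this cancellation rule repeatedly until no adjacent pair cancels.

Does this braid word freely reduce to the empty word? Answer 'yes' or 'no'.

Gen 1 (s1^-1): push. Stack: [s1^-1]
Gen 2 (s1^-1): push. Stack: [s1^-1 s1^-1]
Gen 3 (s1): cancels prior s1^-1. Stack: [s1^-1]
Gen 4 (s1): cancels prior s1^-1. Stack: []
Reduced word: (empty)

Answer: yes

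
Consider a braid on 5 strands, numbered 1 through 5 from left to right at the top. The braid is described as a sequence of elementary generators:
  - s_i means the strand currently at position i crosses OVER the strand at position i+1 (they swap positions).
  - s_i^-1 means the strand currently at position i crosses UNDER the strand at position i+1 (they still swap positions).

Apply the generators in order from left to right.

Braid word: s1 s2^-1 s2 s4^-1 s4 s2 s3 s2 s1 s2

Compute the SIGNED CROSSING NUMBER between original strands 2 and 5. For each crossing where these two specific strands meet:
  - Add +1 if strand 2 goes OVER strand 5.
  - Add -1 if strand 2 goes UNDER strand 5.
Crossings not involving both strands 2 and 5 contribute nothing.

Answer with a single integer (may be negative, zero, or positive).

Gen 1: crossing 1x2. Both 2&5? no. Sum: 0
Gen 2: crossing 1x3. Both 2&5? no. Sum: 0
Gen 3: crossing 3x1. Both 2&5? no. Sum: 0
Gen 4: crossing 4x5. Both 2&5? no. Sum: 0
Gen 5: crossing 5x4. Both 2&5? no. Sum: 0
Gen 6: crossing 1x3. Both 2&5? no. Sum: 0
Gen 7: crossing 1x4. Both 2&5? no. Sum: 0
Gen 8: crossing 3x4. Both 2&5? no. Sum: 0
Gen 9: crossing 2x4. Both 2&5? no. Sum: 0
Gen 10: crossing 2x3. Both 2&5? no. Sum: 0

Answer: 0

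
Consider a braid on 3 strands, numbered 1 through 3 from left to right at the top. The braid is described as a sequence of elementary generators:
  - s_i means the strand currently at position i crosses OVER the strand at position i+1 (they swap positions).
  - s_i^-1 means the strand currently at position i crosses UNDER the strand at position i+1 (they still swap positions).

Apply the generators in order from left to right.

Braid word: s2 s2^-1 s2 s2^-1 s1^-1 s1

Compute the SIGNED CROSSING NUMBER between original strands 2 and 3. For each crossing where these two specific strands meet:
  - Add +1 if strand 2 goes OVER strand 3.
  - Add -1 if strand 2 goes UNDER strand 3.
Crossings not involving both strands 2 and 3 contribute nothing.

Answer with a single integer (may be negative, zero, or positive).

Gen 1: 2 over 3. Both 2&3? yes. Contrib: +1. Sum: 1
Gen 2: 3 under 2. Both 2&3? yes. Contrib: +1. Sum: 2
Gen 3: 2 over 3. Both 2&3? yes. Contrib: +1. Sum: 3
Gen 4: 3 under 2. Both 2&3? yes. Contrib: +1. Sum: 4
Gen 5: crossing 1x2. Both 2&3? no. Sum: 4
Gen 6: crossing 2x1. Both 2&3? no. Sum: 4

Answer: 4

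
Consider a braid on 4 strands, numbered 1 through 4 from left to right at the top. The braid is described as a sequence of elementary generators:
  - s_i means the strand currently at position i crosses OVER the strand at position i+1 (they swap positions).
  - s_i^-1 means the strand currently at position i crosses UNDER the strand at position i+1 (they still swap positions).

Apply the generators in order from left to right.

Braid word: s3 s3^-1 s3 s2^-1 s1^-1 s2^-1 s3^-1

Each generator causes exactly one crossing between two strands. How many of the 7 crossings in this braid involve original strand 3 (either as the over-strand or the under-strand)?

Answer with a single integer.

Gen 1: crossing 3x4. Involves strand 3? yes. Count so far: 1
Gen 2: crossing 4x3. Involves strand 3? yes. Count so far: 2
Gen 3: crossing 3x4. Involves strand 3? yes. Count so far: 3
Gen 4: crossing 2x4. Involves strand 3? no. Count so far: 3
Gen 5: crossing 1x4. Involves strand 3? no. Count so far: 3
Gen 6: crossing 1x2. Involves strand 3? no. Count so far: 3
Gen 7: crossing 1x3. Involves strand 3? yes. Count so far: 4

Answer: 4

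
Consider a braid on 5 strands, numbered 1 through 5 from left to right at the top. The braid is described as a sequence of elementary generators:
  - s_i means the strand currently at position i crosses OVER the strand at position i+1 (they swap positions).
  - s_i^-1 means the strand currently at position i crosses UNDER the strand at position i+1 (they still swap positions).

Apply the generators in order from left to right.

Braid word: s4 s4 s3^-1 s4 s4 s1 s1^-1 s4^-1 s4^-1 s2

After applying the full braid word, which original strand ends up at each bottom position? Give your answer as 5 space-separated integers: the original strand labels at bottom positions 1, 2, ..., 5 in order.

Answer: 1 4 2 3 5

Derivation:
Gen 1 (s4): strand 4 crosses over strand 5. Perm now: [1 2 3 5 4]
Gen 2 (s4): strand 5 crosses over strand 4. Perm now: [1 2 3 4 5]
Gen 3 (s3^-1): strand 3 crosses under strand 4. Perm now: [1 2 4 3 5]
Gen 4 (s4): strand 3 crosses over strand 5. Perm now: [1 2 4 5 3]
Gen 5 (s4): strand 5 crosses over strand 3. Perm now: [1 2 4 3 5]
Gen 6 (s1): strand 1 crosses over strand 2. Perm now: [2 1 4 3 5]
Gen 7 (s1^-1): strand 2 crosses under strand 1. Perm now: [1 2 4 3 5]
Gen 8 (s4^-1): strand 3 crosses under strand 5. Perm now: [1 2 4 5 3]
Gen 9 (s4^-1): strand 5 crosses under strand 3. Perm now: [1 2 4 3 5]
Gen 10 (s2): strand 2 crosses over strand 4. Perm now: [1 4 2 3 5]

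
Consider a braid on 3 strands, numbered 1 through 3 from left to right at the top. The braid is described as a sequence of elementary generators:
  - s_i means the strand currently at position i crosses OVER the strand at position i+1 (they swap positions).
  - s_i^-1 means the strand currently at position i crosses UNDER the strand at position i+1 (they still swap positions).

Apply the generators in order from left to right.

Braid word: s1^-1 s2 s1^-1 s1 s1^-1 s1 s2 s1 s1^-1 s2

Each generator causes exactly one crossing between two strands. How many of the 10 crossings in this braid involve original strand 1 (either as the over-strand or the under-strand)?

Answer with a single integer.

Answer: 6

Derivation:
Gen 1: crossing 1x2. Involves strand 1? yes. Count so far: 1
Gen 2: crossing 1x3. Involves strand 1? yes. Count so far: 2
Gen 3: crossing 2x3. Involves strand 1? no. Count so far: 2
Gen 4: crossing 3x2. Involves strand 1? no. Count so far: 2
Gen 5: crossing 2x3. Involves strand 1? no. Count so far: 2
Gen 6: crossing 3x2. Involves strand 1? no. Count so far: 2
Gen 7: crossing 3x1. Involves strand 1? yes. Count so far: 3
Gen 8: crossing 2x1. Involves strand 1? yes. Count so far: 4
Gen 9: crossing 1x2. Involves strand 1? yes. Count so far: 5
Gen 10: crossing 1x3. Involves strand 1? yes. Count so far: 6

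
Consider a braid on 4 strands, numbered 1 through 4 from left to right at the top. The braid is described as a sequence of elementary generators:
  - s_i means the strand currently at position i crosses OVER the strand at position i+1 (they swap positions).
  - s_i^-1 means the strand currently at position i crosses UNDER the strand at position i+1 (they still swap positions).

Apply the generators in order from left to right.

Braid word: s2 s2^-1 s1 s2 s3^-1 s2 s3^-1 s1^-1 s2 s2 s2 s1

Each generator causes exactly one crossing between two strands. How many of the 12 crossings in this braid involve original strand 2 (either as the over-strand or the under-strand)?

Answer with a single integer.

Gen 1: crossing 2x3. Involves strand 2? yes. Count so far: 1
Gen 2: crossing 3x2. Involves strand 2? yes. Count so far: 2
Gen 3: crossing 1x2. Involves strand 2? yes. Count so far: 3
Gen 4: crossing 1x3. Involves strand 2? no. Count so far: 3
Gen 5: crossing 1x4. Involves strand 2? no. Count so far: 3
Gen 6: crossing 3x4. Involves strand 2? no. Count so far: 3
Gen 7: crossing 3x1. Involves strand 2? no. Count so far: 3
Gen 8: crossing 2x4. Involves strand 2? yes. Count so far: 4
Gen 9: crossing 2x1. Involves strand 2? yes. Count so far: 5
Gen 10: crossing 1x2. Involves strand 2? yes. Count so far: 6
Gen 11: crossing 2x1. Involves strand 2? yes. Count so far: 7
Gen 12: crossing 4x1. Involves strand 2? no. Count so far: 7

Answer: 7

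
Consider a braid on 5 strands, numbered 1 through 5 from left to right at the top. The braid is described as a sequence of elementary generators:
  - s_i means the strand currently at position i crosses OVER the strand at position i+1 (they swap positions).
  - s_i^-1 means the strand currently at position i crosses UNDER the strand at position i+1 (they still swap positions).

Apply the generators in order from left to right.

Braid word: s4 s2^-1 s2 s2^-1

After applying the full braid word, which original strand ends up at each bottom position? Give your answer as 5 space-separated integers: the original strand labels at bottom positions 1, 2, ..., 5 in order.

Gen 1 (s4): strand 4 crosses over strand 5. Perm now: [1 2 3 5 4]
Gen 2 (s2^-1): strand 2 crosses under strand 3. Perm now: [1 3 2 5 4]
Gen 3 (s2): strand 3 crosses over strand 2. Perm now: [1 2 3 5 4]
Gen 4 (s2^-1): strand 2 crosses under strand 3. Perm now: [1 3 2 5 4]

Answer: 1 3 2 5 4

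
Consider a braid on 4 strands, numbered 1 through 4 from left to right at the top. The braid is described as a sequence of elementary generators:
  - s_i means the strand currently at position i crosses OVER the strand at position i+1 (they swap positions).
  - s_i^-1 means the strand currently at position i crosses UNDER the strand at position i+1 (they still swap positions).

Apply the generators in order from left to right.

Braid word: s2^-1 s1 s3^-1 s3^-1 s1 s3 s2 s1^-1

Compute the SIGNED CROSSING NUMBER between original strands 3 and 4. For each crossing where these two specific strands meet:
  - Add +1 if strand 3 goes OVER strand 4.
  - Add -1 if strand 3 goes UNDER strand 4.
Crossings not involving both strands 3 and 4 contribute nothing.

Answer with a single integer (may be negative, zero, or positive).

Gen 1: crossing 2x3. Both 3&4? no. Sum: 0
Gen 2: crossing 1x3. Both 3&4? no. Sum: 0
Gen 3: crossing 2x4. Both 3&4? no. Sum: 0
Gen 4: crossing 4x2. Both 3&4? no. Sum: 0
Gen 5: crossing 3x1. Both 3&4? no. Sum: 0
Gen 6: crossing 2x4. Both 3&4? no. Sum: 0
Gen 7: 3 over 4. Both 3&4? yes. Contrib: +1. Sum: 1
Gen 8: crossing 1x4. Both 3&4? no. Sum: 1

Answer: 1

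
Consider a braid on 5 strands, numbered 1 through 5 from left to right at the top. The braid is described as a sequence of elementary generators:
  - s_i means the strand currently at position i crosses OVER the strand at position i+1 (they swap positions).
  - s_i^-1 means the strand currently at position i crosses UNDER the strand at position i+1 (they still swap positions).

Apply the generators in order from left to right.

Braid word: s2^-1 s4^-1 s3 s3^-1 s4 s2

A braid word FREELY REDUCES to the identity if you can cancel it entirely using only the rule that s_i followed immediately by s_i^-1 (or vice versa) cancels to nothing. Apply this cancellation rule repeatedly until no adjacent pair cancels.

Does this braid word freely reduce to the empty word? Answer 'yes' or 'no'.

Gen 1 (s2^-1): push. Stack: [s2^-1]
Gen 2 (s4^-1): push. Stack: [s2^-1 s4^-1]
Gen 3 (s3): push. Stack: [s2^-1 s4^-1 s3]
Gen 4 (s3^-1): cancels prior s3. Stack: [s2^-1 s4^-1]
Gen 5 (s4): cancels prior s4^-1. Stack: [s2^-1]
Gen 6 (s2): cancels prior s2^-1. Stack: []
Reduced word: (empty)

Answer: yes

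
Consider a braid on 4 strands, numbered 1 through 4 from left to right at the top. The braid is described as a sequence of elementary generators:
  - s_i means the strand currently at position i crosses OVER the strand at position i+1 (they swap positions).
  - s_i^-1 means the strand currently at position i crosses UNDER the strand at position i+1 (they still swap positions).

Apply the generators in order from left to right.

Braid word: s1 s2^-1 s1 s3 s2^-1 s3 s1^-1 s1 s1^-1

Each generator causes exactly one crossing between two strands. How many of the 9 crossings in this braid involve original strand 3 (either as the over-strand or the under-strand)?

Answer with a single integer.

Answer: 5

Derivation:
Gen 1: crossing 1x2. Involves strand 3? no. Count so far: 0
Gen 2: crossing 1x3. Involves strand 3? yes. Count so far: 1
Gen 3: crossing 2x3. Involves strand 3? yes. Count so far: 2
Gen 4: crossing 1x4. Involves strand 3? no. Count so far: 2
Gen 5: crossing 2x4. Involves strand 3? no. Count so far: 2
Gen 6: crossing 2x1. Involves strand 3? no. Count so far: 2
Gen 7: crossing 3x4. Involves strand 3? yes. Count so far: 3
Gen 8: crossing 4x3. Involves strand 3? yes. Count so far: 4
Gen 9: crossing 3x4. Involves strand 3? yes. Count so far: 5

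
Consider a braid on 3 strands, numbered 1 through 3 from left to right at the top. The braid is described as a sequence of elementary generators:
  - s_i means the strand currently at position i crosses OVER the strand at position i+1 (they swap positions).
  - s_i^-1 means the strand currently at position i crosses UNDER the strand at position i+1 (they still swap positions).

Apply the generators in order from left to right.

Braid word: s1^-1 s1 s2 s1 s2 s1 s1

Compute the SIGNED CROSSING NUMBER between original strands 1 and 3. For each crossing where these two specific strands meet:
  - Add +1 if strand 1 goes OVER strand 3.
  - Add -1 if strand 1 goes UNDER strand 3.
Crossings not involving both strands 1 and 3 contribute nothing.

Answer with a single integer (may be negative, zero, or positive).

Gen 1: crossing 1x2. Both 1&3? no. Sum: 0
Gen 2: crossing 2x1. Both 1&3? no. Sum: 0
Gen 3: crossing 2x3. Both 1&3? no. Sum: 0
Gen 4: 1 over 3. Both 1&3? yes. Contrib: +1. Sum: 1
Gen 5: crossing 1x2. Both 1&3? no. Sum: 1
Gen 6: crossing 3x2. Both 1&3? no. Sum: 1
Gen 7: crossing 2x3. Both 1&3? no. Sum: 1

Answer: 1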